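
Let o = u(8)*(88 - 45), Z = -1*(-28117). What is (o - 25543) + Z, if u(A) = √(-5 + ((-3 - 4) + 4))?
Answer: 2574 + 86*I*√2 ≈ 2574.0 + 121.62*I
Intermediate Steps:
u(A) = 2*I*√2 (u(A) = √(-5 + (-7 + 4)) = √(-5 - 3) = √(-8) = 2*I*√2)
Z = 28117
o = 86*I*√2 (o = (2*I*√2)*(88 - 45) = (2*I*√2)*43 = 86*I*√2 ≈ 121.62*I)
(o - 25543) + Z = (86*I*√2 - 25543) + 28117 = (-25543 + 86*I*√2) + 28117 = 2574 + 86*I*√2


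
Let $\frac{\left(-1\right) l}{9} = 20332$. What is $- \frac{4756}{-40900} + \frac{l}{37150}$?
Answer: $- \frac{36537619}{7597175} \approx -4.8094$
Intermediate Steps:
$l = -182988$ ($l = \left(-9\right) 20332 = -182988$)
$- \frac{4756}{-40900} + \frac{l}{37150} = - \frac{4756}{-40900} - \frac{182988}{37150} = \left(-4756\right) \left(- \frac{1}{40900}\right) - \frac{91494}{18575} = \frac{1189}{10225} - \frac{91494}{18575} = - \frac{36537619}{7597175}$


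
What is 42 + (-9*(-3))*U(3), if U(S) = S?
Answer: 123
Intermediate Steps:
42 + (-9*(-3))*U(3) = 42 - 9*(-3)*3 = 42 + 27*3 = 42 + 81 = 123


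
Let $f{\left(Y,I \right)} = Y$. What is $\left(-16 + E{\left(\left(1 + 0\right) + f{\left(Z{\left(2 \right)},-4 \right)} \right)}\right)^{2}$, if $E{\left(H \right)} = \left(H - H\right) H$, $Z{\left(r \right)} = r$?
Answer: $256$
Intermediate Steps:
$E{\left(H \right)} = 0$ ($E{\left(H \right)} = 0 H = 0$)
$\left(-16 + E{\left(\left(1 + 0\right) + f{\left(Z{\left(2 \right)},-4 \right)} \right)}\right)^{2} = \left(-16 + 0\right)^{2} = \left(-16\right)^{2} = 256$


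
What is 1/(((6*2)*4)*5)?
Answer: 1/240 ≈ 0.0041667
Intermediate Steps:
1/(((6*2)*4)*5) = 1/((12*4)*5) = 1/(48*5) = 1/240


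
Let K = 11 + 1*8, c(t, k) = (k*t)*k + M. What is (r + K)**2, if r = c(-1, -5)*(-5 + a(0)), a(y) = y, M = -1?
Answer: 22201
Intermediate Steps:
c(t, k) = -1 + t*k**2 (c(t, k) = (k*t)*k - 1 = t*k**2 - 1 = -1 + t*k**2)
K = 19 (K = 11 + 8 = 19)
r = 130 (r = (-1 - 1*(-5)**2)*(-5 + 0) = (-1 - 1*25)*(-5) = (-1 - 25)*(-5) = -26*(-5) = 130)
(r + K)**2 = (130 + 19)**2 = 149**2 = 22201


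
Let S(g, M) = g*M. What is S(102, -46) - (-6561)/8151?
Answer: -12745977/2717 ≈ -4691.2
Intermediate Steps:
S(g, M) = M*g
S(102, -46) - (-6561)/8151 = -46*102 - (-6561)/8151 = -4692 - (-6561)/8151 = -4692 - 1*(-2187/2717) = -4692 + 2187/2717 = -12745977/2717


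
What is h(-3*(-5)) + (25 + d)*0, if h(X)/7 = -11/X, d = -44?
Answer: -77/15 ≈ -5.1333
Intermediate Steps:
h(X) = -77/X (h(X) = 7*(-11/X) = -77/X)
h(-3*(-5)) + (25 + d)*0 = -77/((-3*(-5))) + (25 - 44)*0 = -77/15 - 19*0 = -77*1/15 + 0 = -77/15 + 0 = -77/15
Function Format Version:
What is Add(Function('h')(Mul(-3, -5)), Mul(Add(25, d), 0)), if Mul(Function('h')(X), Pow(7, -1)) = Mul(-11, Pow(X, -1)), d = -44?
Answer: Rational(-77, 15) ≈ -5.1333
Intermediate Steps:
Function('h')(X) = Mul(-77, Pow(X, -1)) (Function('h')(X) = Mul(7, Mul(-11, Pow(X, -1))) = Mul(-77, Pow(X, -1)))
Add(Function('h')(Mul(-3, -5)), Mul(Add(25, d), 0)) = Add(Mul(-77, Pow(Mul(-3, -5), -1)), Mul(Add(25, -44), 0)) = Add(Mul(-77, Pow(15, -1)), Mul(-19, 0)) = Add(Mul(-77, Rational(1, 15)), 0) = Add(Rational(-77, 15), 0) = Rational(-77, 15)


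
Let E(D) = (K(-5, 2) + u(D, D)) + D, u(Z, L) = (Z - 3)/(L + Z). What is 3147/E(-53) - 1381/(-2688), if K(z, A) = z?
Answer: -222063841/4093824 ≈ -54.244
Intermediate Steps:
u(Z, L) = (-3 + Z)/(L + Z)
E(D) = -5 + D + (-3 + D)/(2*D) (E(D) = (-5 + (-3 + D)/(D + D)) + D = (-5 + (-3 + D)/((2*D))) + D = (-5 + (1/(2*D))*(-3 + D)) + D = (-5 + (-3 + D)/(2*D)) + D = -5 + D + (-3 + D)/(2*D))
3147/E(-53) - 1381/(-2688) = 3147/(-9/2 - 53 - 3/2/(-53)) - 1381/(-2688) = 3147/(-9/2 - 53 - 3/2*(-1/53)) - 1381*(-1/2688) = 3147/(-9/2 - 53 + 3/106) + 1381/2688 = 3147/(-3046/53) + 1381/2688 = 3147*(-53/3046) + 1381/2688 = -166791/3046 + 1381/2688 = -222063841/4093824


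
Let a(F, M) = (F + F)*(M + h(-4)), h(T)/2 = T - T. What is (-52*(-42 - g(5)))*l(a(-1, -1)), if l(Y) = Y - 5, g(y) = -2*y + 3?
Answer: -5460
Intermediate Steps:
h(T) = 0 (h(T) = 2*(T - T) = 2*0 = 0)
a(F, M) = 2*F*M (a(F, M) = (F + F)*(M + 0) = (2*F)*M = 2*F*M)
g(y) = 3 - 2*y
l(Y) = -5 + Y
(-52*(-42 - g(5)))*l(a(-1, -1)) = (-52*(-42 - (3 - 2*5)))*(-5 + 2*(-1)*(-1)) = (-52*(-42 - (3 - 10)))*(-5 + 2) = -52*(-42 - 1*(-7))*(-3) = -52*(-42 + 7)*(-3) = -52*(-35)*(-3) = 1820*(-3) = -5460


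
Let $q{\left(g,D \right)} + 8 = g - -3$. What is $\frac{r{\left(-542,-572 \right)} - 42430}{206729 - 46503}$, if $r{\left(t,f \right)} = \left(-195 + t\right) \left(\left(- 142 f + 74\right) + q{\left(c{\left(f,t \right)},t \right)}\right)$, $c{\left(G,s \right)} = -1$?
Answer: $- \frac{29977317}{80113} \approx -374.19$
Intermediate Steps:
$q{\left(g,D \right)} = -5 + g$ ($q{\left(g,D \right)} = -8 + \left(g - -3\right) = -8 + \left(g + 3\right) = -8 + \left(3 + g\right) = -5 + g$)
$r{\left(t,f \right)} = \left(-195 + t\right) \left(68 - 142 f\right)$ ($r{\left(t,f \right)} = \left(-195 + t\right) \left(\left(- 142 f + 74\right) - 6\right) = \left(-195 + t\right) \left(\left(74 - 142 f\right) - 6\right) = \left(-195 + t\right) \left(68 - 142 f\right)$)
$\frac{r{\left(-542,-572 \right)} - 42430}{206729 - 46503} = \frac{\left(-13260 + 68 \left(-542\right) + 27690 \left(-572\right) - \left(-81224\right) \left(-542\right)\right) - 42430}{206729 - 46503} = \frac{\left(-13260 - 36856 - 15838680 - 44023408\right) - 42430}{160226} = \left(-59912204 - 42430\right) \frac{1}{160226} = \left(-59954634\right) \frac{1}{160226} = - \frac{29977317}{80113}$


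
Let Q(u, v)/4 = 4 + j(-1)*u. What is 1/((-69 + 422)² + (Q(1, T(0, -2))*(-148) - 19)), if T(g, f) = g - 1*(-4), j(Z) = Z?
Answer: 1/122814 ≈ 8.1424e-6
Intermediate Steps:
T(g, f) = 4 + g (T(g, f) = g + 4 = 4 + g)
Q(u, v) = 16 - 4*u (Q(u, v) = 4*(4 - u) = 16 - 4*u)
1/((-69 + 422)² + (Q(1, T(0, -2))*(-148) - 19)) = 1/((-69 + 422)² + ((16 - 4*1)*(-148) - 19)) = 1/(353² + ((16 - 4)*(-148) - 19)) = 1/(124609 + (12*(-148) - 19)) = 1/(124609 + (-1776 - 19)) = 1/(124609 - 1795) = 1/122814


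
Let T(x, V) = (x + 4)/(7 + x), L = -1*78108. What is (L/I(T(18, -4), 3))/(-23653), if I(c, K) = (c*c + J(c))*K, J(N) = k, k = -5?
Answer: -16272500/62467573 ≈ -0.26050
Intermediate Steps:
J(N) = -5
L = -78108
T(x, V) = (4 + x)/(7 + x)
I(c, K) = K*(-5 + c²) (I(c, K) = (c*c - 5)*K = (c² - 5)*K = (-5 + c²)*K = K*(-5 + c²))
(L/I(T(18, -4), 3))/(-23653) = -78108*1/(3*(-5 + ((4 + 18)/(7 + 18))²))/(-23653) = -78108*1/(3*(-5 + (22/25)²))*(-1/23653) = -78108*1/(3*(-5 + 484/625))*(-1/23653) = -78108/(3*(-2641/625))*(-1/23653) = -78108/(-7923/625)*(-1/23653) = -78108*(-625/7923)*(-1/23653) = (16272500/2641)*(-1/23653) = -16272500/62467573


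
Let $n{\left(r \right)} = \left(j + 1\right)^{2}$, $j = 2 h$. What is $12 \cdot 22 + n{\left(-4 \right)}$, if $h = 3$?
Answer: $313$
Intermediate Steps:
$j = 6$ ($j = 2 \cdot 3 = 6$)
$n{\left(r \right)} = 49$ ($n{\left(r \right)} = \left(6 + 1\right)^{2} = 7^{2} = 49$)
$12 \cdot 22 + n{\left(-4 \right)} = 12 \cdot 22 + 49 = 264 + 49 = 313$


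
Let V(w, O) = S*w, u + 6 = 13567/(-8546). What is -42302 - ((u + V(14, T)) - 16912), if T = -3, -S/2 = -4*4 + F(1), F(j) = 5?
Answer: -219550265/8546 ≈ -25690.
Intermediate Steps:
S = 22 (S = -2*(-4*4 + 5) = -2*(-16 + 5) = -2*(-11) = 22)
u = -64843/8546 (u = -6 + 13567/(-8546) = -6 + 13567*(-1/8546) = -6 - 13567/8546 = -64843/8546 ≈ -7.5875)
V(w, O) = 22*w
-42302 - ((u + V(14, T)) - 16912) = -42302 - ((-64843/8546 + 22*14) - 16912) = -42302 - ((-64843/8546 + 308) - 16912) = -42302 - (2567325/8546 - 16912) = -42302 - 1*(-141962627/8546) = -42302 + 141962627/8546 = -219550265/8546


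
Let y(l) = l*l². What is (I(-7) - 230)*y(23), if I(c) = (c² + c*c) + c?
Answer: -1691213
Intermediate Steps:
I(c) = c + 2*c² (I(c) = (c² + c²) + c = 2*c² + c = c + 2*c²)
y(l) = l³
(I(-7) - 230)*y(23) = (-7*(1 + 2*(-7)) - 230)*23³ = (-7*(1 - 14) - 230)*12167 = (-7*(-13) - 230)*12167 = (91 - 230)*12167 = -139*12167 = -1691213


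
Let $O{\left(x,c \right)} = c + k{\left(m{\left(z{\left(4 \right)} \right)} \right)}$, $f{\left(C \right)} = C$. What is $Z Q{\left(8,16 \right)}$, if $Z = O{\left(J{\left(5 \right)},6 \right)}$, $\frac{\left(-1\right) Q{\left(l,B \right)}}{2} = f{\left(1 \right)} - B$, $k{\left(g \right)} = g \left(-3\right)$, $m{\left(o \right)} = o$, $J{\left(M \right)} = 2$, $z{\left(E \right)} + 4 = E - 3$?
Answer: $450$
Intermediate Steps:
$z{\left(E \right)} = -7 + E$ ($z{\left(E \right)} = -4 + \left(E - 3\right) = -4 + \left(-3 + E\right) = -7 + E$)
$k{\left(g \right)} = - 3 g$
$Q{\left(l,B \right)} = -2 + 2 B$ ($Q{\left(l,B \right)} = - 2 \left(1 - B\right) = -2 + 2 B$)
$O{\left(x,c \right)} = 9 + c$ ($O{\left(x,c \right)} = c - 3 \left(-7 + 4\right) = c - -9 = c + 9 = 9 + c$)
$Z = 15$ ($Z = 9 + 6 = 15$)
$Z Q{\left(8,16 \right)} = 15 \left(-2 + 2 \cdot 16\right) = 15 \left(-2 + 32\right) = 15 \cdot 30 = 450$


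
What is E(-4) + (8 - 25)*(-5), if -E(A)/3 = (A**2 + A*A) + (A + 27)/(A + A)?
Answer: -19/8 ≈ -2.3750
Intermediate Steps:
E(A) = -6*A**2 - 3*(27 + A)/(2*A) (E(A) = -3*((A**2 + A*A) + (A + 27)/(A + A)) = -3*((A**2 + A**2) + (27 + A)/((2*A))) = -3*(2*A**2 + (27 + A)*(1/(2*A))) = -3*(2*A**2 + (27 + A)/(2*A)) = -6*A**2 - 3*(27 + A)/(2*A))
E(-4) + (8 - 25)*(-5) = (3/2)*(-27 - 1*(-4) - 4*(-4)**3)/(-4) + (8 - 25)*(-5) = (3/2)*(-1/4)*(-27 + 4 - 4*(-64)) - 17*(-5) = (3/2)*(-1/4)*(-27 + 4 + 256) + 85 = (3/2)*(-1/4)*233 + 85 = -699/8 + 85 = -19/8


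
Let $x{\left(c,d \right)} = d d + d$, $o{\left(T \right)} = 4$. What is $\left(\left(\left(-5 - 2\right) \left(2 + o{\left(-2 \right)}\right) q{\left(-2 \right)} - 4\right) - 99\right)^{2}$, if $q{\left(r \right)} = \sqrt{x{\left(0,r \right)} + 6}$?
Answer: $24721 + 17304 \sqrt{2} \approx 49193.0$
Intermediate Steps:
$x{\left(c,d \right)} = d + d^{2}$ ($x{\left(c,d \right)} = d^{2} + d = d + d^{2}$)
$q{\left(r \right)} = \sqrt{6 + r \left(1 + r\right)}$ ($q{\left(r \right)} = \sqrt{r \left(1 + r\right) + 6} = \sqrt{6 + r \left(1 + r\right)}$)
$\left(\left(\left(-5 - 2\right) \left(2 + o{\left(-2 \right)}\right) q{\left(-2 \right)} - 4\right) - 99\right)^{2} = \left(\left(\left(-5 - 2\right) \left(2 + 4\right) \sqrt{6 - 2 \left(1 - 2\right)} - 4\right) - 99\right)^{2} = \left(\left(\left(-7\right) 6 \sqrt{6 - -2} - 4\right) - 99\right)^{2} = \left(\left(- 42 \sqrt{6 + 2} - 4\right) - 99\right)^{2} = \left(\left(- 42 \sqrt{8} - 4\right) - 99\right)^{2} = \left(\left(- 42 \cdot 2 \sqrt{2} - 4\right) - 99\right)^{2} = \left(\left(- 84 \sqrt{2} - 4\right) - 99\right)^{2} = \left(\left(-4 - 84 \sqrt{2}\right) - 99\right)^{2} = \left(-103 - 84 \sqrt{2}\right)^{2}$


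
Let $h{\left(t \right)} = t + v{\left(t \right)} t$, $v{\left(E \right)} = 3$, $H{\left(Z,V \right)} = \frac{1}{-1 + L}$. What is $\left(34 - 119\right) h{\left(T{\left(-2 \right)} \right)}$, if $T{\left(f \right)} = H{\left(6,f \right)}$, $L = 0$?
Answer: $340$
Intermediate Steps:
$H{\left(Z,V \right)} = -1$ ($H{\left(Z,V \right)} = \frac{1}{-1 + 0} = \frac{1}{-1} = -1$)
$T{\left(f \right)} = -1$
$h{\left(t \right)} = 4 t$ ($h{\left(t \right)} = t + 3 t = 4 t$)
$\left(34 - 119\right) h{\left(T{\left(-2 \right)} \right)} = \left(34 - 119\right) 4 \left(-1\right) = \left(34 - 119\right) \left(-4\right) = \left(-85\right) \left(-4\right) = 340$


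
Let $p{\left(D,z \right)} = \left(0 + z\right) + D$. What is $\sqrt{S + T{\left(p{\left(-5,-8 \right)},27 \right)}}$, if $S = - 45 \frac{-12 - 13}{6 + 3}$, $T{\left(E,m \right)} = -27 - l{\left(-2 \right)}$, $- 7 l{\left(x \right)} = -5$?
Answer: $\frac{\sqrt{4767}}{7} \approx 9.8634$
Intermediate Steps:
$l{\left(x \right)} = \frac{5}{7}$ ($l{\left(x \right)} = \left(- \frac{1}{7}\right) \left(-5\right) = \frac{5}{7}$)
$p{\left(D,z \right)} = D + z$ ($p{\left(D,z \right)} = z + D = D + z$)
$T{\left(E,m \right)} = - \frac{194}{7}$ ($T{\left(E,m \right)} = -27 - \frac{5}{7} = - \frac{194}{7}$)
$S = 125$ ($S = - 45 \left(- \frac{25}{9}\right) = - 45 \left(\left(-25\right) \frac{1}{9}\right) = \left(-45\right) \left(- \frac{25}{9}\right) = 125$)
$\sqrt{S + T{\left(p{\left(-5,-8 \right)},27 \right)}} = \sqrt{125 - \frac{194}{7}} = \sqrt{\frac{681}{7}} = \frac{\sqrt{4767}}{7}$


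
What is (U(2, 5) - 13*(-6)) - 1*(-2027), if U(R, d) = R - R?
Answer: 2105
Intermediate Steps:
U(R, d) = 0
(U(2, 5) - 13*(-6)) - 1*(-2027) = (0 - 13*(-6)) - 1*(-2027) = (0 + 78) + 2027 = 78 + 2027 = 2105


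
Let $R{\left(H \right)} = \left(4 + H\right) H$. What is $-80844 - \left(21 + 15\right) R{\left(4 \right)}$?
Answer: $-81996$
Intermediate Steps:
$R{\left(H \right)} = H \left(4 + H\right)$
$-80844 - \left(21 + 15\right) R{\left(4 \right)} = -80844 - \left(21 + 15\right) 4 \left(4 + 4\right) = -80844 - 36 \cdot 4 \cdot 8 = -80844 - 36 \cdot 32 = -80844 - 1152 = -81996$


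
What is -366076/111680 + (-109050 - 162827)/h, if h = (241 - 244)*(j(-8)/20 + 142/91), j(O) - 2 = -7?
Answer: 2762922362071/39953520 ≈ 69153.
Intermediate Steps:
j(O) = -5 (j(O) = 2 - 7 = -5)
h = -1431/364 (h = (241 - 244)*(-5/20 + 142/91) = -3*(-5*1/20 + 142*(1/91)) = -3*(-¼ + 142/91) = -3*477/364 = -1431/364 ≈ -3.9313)
-366076/111680 + (-109050 - 162827)/h = -366076/111680 + (-109050 - 162827)/(-1431/364) = -366076*1/111680 - 271877*(-364/1431) = -91519/27920 + 98963228/1431 = 2762922362071/39953520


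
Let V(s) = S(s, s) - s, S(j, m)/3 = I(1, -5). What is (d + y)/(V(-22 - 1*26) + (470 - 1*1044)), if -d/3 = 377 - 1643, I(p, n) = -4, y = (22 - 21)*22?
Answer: -1910/269 ≈ -7.1004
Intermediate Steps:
y = 22 (y = 1*22 = 22)
d = 3798 (d = -3*(377 - 1643) = -3*(-1266) = 3798)
S(j, m) = -12 (S(j, m) = 3*(-4) = -12)
V(s) = -12 - s
(d + y)/(V(-22 - 1*26) + (470 - 1*1044)) = (3798 + 22)/((-12 - (-22 - 1*26)) + (470 - 1*1044)) = 3820/((-12 - (-22 - 26)) + (470 - 1044)) = 3820/((-12 - 1*(-48)) - 574) = 3820/((-12 + 48) - 574) = 3820/(36 - 574) = 3820/(-538) = 3820*(-1/538) = -1910/269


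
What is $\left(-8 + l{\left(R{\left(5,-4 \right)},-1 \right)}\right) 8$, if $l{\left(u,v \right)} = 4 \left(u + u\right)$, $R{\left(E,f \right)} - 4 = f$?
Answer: $-64$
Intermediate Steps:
$R{\left(E,f \right)} = 4 + f$
$l{\left(u,v \right)} = 8 u$ ($l{\left(u,v \right)} = 4 \cdot 2 u = 8 u$)
$\left(-8 + l{\left(R{\left(5,-4 \right)},-1 \right)}\right) 8 = \left(-8 + 8 \left(4 - 4\right)\right) 8 = \left(-8 + 8 \cdot 0\right) 8 = \left(-8 + 0\right) 8 = \left(-8\right) 8 = -64$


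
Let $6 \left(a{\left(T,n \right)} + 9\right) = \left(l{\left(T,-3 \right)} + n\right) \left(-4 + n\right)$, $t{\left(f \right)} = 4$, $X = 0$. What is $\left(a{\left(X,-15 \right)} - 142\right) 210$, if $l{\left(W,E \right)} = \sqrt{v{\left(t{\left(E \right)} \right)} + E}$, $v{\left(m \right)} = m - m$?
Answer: $-21735 - 665 i \sqrt{3} \approx -21735.0 - 1151.8 i$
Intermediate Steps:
$v{\left(m \right)} = 0$
$l{\left(W,E \right)} = \sqrt{E}$ ($l{\left(W,E \right)} = \sqrt{0 + E} = \sqrt{E}$)
$a{\left(T,n \right)} = -9 + \frac{\left(-4 + n\right) \left(n + i \sqrt{3}\right)}{6}$ ($a{\left(T,n \right)} = -9 + \frac{\left(\sqrt{-3} + n\right) \left(-4 + n\right)}{6} = -9 + \frac{\left(i \sqrt{3} + n\right) \left(-4 + n\right)}{6} = -9 + \frac{\left(n + i \sqrt{3}\right) \left(-4 + n\right)}{6} = -9 + \frac{\left(-4 + n\right) \left(n + i \sqrt{3}\right)}{6}$)
$\left(a{\left(X,-15 \right)} - 142\right) 210 = \left(\left(-9 - -10 + \frac{\left(-15\right)^{2}}{6} - \frac{2 i \sqrt{3}}{3} + \frac{1}{6} i \left(-15\right) \sqrt{3}\right) - 142\right) 210 = \left(\left(-9 + 10 + \frac{1}{6} \cdot 225 - \frac{2 i \sqrt{3}}{3} - \frac{5 i \sqrt{3}}{2}\right) - 142\right) 210 = \left(\left(-9 + 10 + \frac{75}{2} - \frac{2 i \sqrt{3}}{3} - \frac{5 i \sqrt{3}}{2}\right) - 142\right) 210 = \left(\left(\frac{77}{2} - \frac{19 i \sqrt{3}}{6}\right) - 142\right) 210 = \left(- \frac{207}{2} - \frac{19 i \sqrt{3}}{6}\right) 210 = -21735 - 665 i \sqrt{3}$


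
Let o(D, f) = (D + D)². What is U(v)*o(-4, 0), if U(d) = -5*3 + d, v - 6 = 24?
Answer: 960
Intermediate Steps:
o(D, f) = 4*D² (o(D, f) = (2*D)² = 4*D²)
v = 30 (v = 6 + 24 = 30)
U(d) = -15 + d
U(v)*o(-4, 0) = (-15 + 30)*(4*(-4)²) = 15*(4*16) = 15*64 = 960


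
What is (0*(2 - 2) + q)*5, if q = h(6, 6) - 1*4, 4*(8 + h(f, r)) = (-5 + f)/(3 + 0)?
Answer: -715/12 ≈ -59.583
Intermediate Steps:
h(f, r) = -101/12 + f/12 (h(f, r) = -8 + ((-5 + f)/(3 + 0))/4 = -8 + ((-5 + f)/3)/4 = -8 + ((-5 + f)*(⅓))/4 = -8 + (-5/3 + f/3)/4 = -8 + (-5/12 + f/12) = -101/12 + f/12)
q = -143/12 (q = (-101/12 + (1/12)*6) - 1*4 = (-101/12 + ½) - 4 = -95/12 - 4 = -143/12 ≈ -11.917)
(0*(2 - 2) + q)*5 = (0*(2 - 2) - 143/12)*5 = (0*0 - 143/12)*5 = (0 - 143/12)*5 = -143/12*5 = -715/12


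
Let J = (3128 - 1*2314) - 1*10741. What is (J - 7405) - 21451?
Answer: -38783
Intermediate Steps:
J = -9927 (J = (3128 - 2314) - 10741 = 814 - 10741 = -9927)
(J - 7405) - 21451 = (-9927 - 7405) - 21451 = -17332 - 21451 = -38783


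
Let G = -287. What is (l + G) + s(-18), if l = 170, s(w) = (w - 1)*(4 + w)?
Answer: 149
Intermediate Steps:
s(w) = (-1 + w)*(4 + w)
(l + G) + s(-18) = (170 - 287) + (-4 + (-18)² + 3*(-18)) = -117 + (-4 + 324 - 54) = -117 + 266 = 149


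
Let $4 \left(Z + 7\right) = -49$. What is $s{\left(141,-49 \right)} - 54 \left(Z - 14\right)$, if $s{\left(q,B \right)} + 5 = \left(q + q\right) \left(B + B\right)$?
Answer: $- \frac{51691}{2} \approx -25846.0$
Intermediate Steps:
$Z = - \frac{77}{4}$ ($Z = -7 + \frac{1}{4} \left(-49\right) = -7 - \frac{49}{4} = - \frac{77}{4} \approx -19.25$)
$s{\left(q,B \right)} = -5 + 4 B q$ ($s{\left(q,B \right)} = -5 + \left(q + q\right) \left(B + B\right) = -5 + 2 q 2 B = -5 + 4 B q$)
$s{\left(141,-49 \right)} - 54 \left(Z - 14\right) = \left(-5 + 4 \left(-49\right) 141\right) - 54 \left(- \frac{77}{4} - 14\right) = \left(-5 - 27636\right) - 54 \left(- \frac{133}{4}\right) = -27641 - - \frac{3591}{2} = -27641 + \frac{3591}{2} = - \frac{51691}{2}$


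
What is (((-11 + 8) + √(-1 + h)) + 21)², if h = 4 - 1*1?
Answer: (18 + √2)² ≈ 376.91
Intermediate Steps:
h = 3 (h = 4 - 1 = 3)
(((-11 + 8) + √(-1 + h)) + 21)² = (((-11 + 8) + √(-1 + 3)) + 21)² = ((-3 + √2) + 21)² = (18 + √2)²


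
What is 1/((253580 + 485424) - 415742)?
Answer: 1/323262 ≈ 3.0935e-6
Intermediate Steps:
1/((253580 + 485424) - 415742) = 1/(739004 - 415742) = 1/323262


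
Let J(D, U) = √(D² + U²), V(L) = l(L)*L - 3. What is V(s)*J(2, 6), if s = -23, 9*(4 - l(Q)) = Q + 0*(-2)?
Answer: -2768*√10/9 ≈ -972.58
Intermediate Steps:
l(Q) = 4 - Q/9 (l(Q) = 4 - (Q + 0*(-2))/9 = 4 - (Q + 0)/9 = 4 - Q/9)
V(L) = -3 + L*(4 - L/9) (V(L) = (4 - L/9)*L - 3 = L*(4 - L/9) - 3 = -3 + L*(4 - L/9))
V(s)*J(2, 6) = (-3 - ⅑*(-23)*(-36 - 23))*√(2² + 6²) = (-3 - ⅑*(-23)*(-59))*√(4 + 36) = (-3 - 1357/9)*√40 = -2768*√10/9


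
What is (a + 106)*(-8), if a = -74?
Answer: -256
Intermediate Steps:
(a + 106)*(-8) = (-74 + 106)*(-8) = 32*(-8) = -256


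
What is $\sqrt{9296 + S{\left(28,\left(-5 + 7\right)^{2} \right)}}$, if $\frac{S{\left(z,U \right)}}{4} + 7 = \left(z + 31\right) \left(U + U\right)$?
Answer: $2 \sqrt{2789} \approx 105.62$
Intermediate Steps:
$S{\left(z,U \right)} = -28 + 8 U \left(31 + z\right)$ ($S{\left(z,U \right)} = -28 + 4 \left(z + 31\right) \left(U + U\right) = -28 + 4 \left(31 + z\right) 2 U = -28 + 4 \cdot 2 U \left(31 + z\right) = -28 + 8 U \left(31 + z\right)$)
$\sqrt{9296 + S{\left(28,\left(-5 + 7\right)^{2} \right)}} = \sqrt{9296 + \left(-28 + 248 \left(-5 + 7\right)^{2} + 8 \left(-5 + 7\right)^{2} \cdot 28\right)} = \sqrt{9296 + \left(-28 + 248 \cdot 2^{2} + 8 \cdot 2^{2} \cdot 28\right)} = \sqrt{9296 + \left(-28 + 248 \cdot 4 + 8 \cdot 4 \cdot 28\right)} = \sqrt{9296 + \left(-28 + 992 + 896\right)} = \sqrt{9296 + 1860} = \sqrt{11156} = 2 \sqrt{2789}$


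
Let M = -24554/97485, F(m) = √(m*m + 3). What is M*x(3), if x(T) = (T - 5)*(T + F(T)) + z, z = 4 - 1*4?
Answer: 49108/32495 + 98216*√3/97485 ≈ 3.2563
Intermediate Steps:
z = 0 (z = 4 - 4 = 0)
F(m) = √(3 + m²) (F(m) = √(m² + 3) = √(3 + m²))
M = -24554/97485 (M = -24554*1/97485 = -24554/97485 ≈ -0.25187)
x(T) = (-5 + T)*(T + √(3 + T²)) (x(T) = (T - 5)*(T + √(3 + T²)) + 0 = (-5 + T)*(T + √(3 + T²)) + 0 = (-5 + T)*(T + √(3 + T²)))
M*x(3) = -24554*(3² - 5*3 - 5*√(3 + 3²) + 3*√(3 + 3²))/97485 = -24554*(9 - 15 - 5*√(3 + 9) + 3*√(3 + 9))/97485 = -24554*(9 - 15 - 10*√3 + 3*√12)/97485 = -24554*(9 - 15 - 10*√3 + 3*(2*√3))/97485 = -24554*(9 - 15 - 10*√3 + 6*√3)/97485 = -24554*(-6 - 4*√3)/97485 = 49108/32495 + 98216*√3/97485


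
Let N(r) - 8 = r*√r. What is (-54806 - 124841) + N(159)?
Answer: -179639 + 159*√159 ≈ -1.7763e+5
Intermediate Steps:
N(r) = 8 + r^(3/2) (N(r) = 8 + r*√r = 8 + r^(3/2))
(-54806 - 124841) + N(159) = (-54806 - 124841) + (8 + 159^(3/2)) = -179647 + (8 + 159*√159) = -179639 + 159*√159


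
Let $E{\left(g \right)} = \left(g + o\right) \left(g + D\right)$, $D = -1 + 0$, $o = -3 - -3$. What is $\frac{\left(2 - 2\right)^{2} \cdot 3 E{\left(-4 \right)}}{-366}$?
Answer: $0$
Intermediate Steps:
$o = 0$ ($o = -3 + 3 = 0$)
$D = -1$
$E{\left(g \right)} = g \left(-1 + g\right)$ ($E{\left(g \right)} = \left(g + 0\right) \left(g - 1\right) = g \left(-1 + g\right)$)
$\frac{\left(2 - 2\right)^{2} \cdot 3 E{\left(-4 \right)}}{-366} = \frac{\left(2 - 2\right)^{2} \cdot 3 \left(- 4 \left(-1 - 4\right)\right)}{-366} = 0^{2} \cdot 3 \left(\left(-4\right) \left(-5\right)\right) \left(- \frac{1}{366}\right) = 0 \cdot 3 \cdot 20 \left(- \frac{1}{366}\right) = 0 \cdot 20 \left(- \frac{1}{366}\right) = 0 \left(- \frac{1}{366}\right) = 0$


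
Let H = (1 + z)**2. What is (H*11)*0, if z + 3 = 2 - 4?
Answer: 0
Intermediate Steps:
z = -5 (z = -3 + (2 - 4) = -3 - 2 = -5)
H = 16 (H = (1 - 5)**2 = (-4)**2 = 16)
(H*11)*0 = (16*11)*0 = 176*0 = 0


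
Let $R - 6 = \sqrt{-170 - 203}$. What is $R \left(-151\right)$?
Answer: $-906 - 151 i \sqrt{373} \approx -906.0 - 2916.3 i$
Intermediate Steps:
$R = 6 + i \sqrt{373}$ ($R = 6 + \sqrt{-170 - 203} = 6 + \sqrt{-373} = 6 + i \sqrt{373} \approx 6.0 + 19.313 i$)
$R \left(-151\right) = \left(6 + i \sqrt{373}\right) \left(-151\right) = -906 - 151 i \sqrt{373}$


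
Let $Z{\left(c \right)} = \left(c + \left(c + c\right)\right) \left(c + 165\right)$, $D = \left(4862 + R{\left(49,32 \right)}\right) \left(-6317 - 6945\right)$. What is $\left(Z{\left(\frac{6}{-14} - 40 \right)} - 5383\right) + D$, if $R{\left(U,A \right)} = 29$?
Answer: $- \frac{3179361753}{49} \approx -6.4885 \cdot 10^{7}$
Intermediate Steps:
$D = -64864442$ ($D = \left(4862 + 29\right) \left(-6317 - 6945\right) = 4891 \left(-13262\right) = -64864442$)
$Z{\left(c \right)} = 3 c \left(165 + c\right)$ ($Z{\left(c \right)} = \left(c + 2 c\right) \left(165 + c\right) = 3 c \left(165 + c\right)$)
$\left(Z{\left(\frac{6}{-14} - 40 \right)} - 5383\right) + D = \left(3 \left(\frac{6}{-14} - 40\right) \left(165 + \left(\frac{6}{-14} - 40\right)\right) - 5383\right) - 64864442 = \left(3 \left(6 \left(- \frac{1}{14}\right) - 40\right) \left(165 + \left(6 \left(- \frac{1}{14}\right) - 40\right)\right) - 5383\right) - 64864442 = \left(3 \left(- \frac{3}{7} - 40\right) \left(165 - \frac{283}{7}\right) - 5383\right) - 64864442 = \left(3 \left(- \frac{283}{7}\right) \left(165 - \frac{283}{7}\right) - 5383\right) - 64864442 = \left(3 \left(- \frac{283}{7}\right) \frac{872}{7} - 5383\right) - 64864442 = \left(- \frac{740328}{49} - 5383\right) - 64864442 = - \frac{1004095}{49} - 64864442 = - \frac{3179361753}{49}$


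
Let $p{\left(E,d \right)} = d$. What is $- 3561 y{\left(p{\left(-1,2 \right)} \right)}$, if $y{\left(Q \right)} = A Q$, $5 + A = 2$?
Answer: $21366$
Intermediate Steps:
$A = -3$ ($A = -5 + 2 = -3$)
$y{\left(Q \right)} = - 3 Q$
$- 3561 y{\left(p{\left(-1,2 \right)} \right)} = - 3561 \left(\left(-3\right) 2\right) = \left(-3561\right) \left(-6\right) = 21366$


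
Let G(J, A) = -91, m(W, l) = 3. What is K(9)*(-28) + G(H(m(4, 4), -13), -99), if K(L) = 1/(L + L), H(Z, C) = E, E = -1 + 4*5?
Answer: -833/9 ≈ -92.556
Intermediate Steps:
E = 19 (E = -1 + 20 = 19)
H(Z, C) = 19
K(L) = 1/(2*L)
K(9)*(-28) + G(H(m(4, 4), -13), -99) = ((½)/9)*(-28) - 91 = ((½)*(⅑))*(-28) - 91 = (1/18)*(-28) - 91 = -14/9 - 91 = -833/9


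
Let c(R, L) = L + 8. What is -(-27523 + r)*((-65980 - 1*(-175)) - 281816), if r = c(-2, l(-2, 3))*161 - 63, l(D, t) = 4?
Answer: -8917869134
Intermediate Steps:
c(R, L) = 8 + L
r = 1869 (r = (8 + 4)*161 - 63 = 12*161 - 63 = 1932 - 63 = 1869)
-(-27523 + r)*((-65980 - 1*(-175)) - 281816) = -(-27523 + 1869)*((-65980 - 1*(-175)) - 281816) = -(-25654)*((-65980 + 175) - 281816) = -(-25654)*(-65805 - 281816) = -(-25654)*(-347621) = -1*8917869134 = -8917869134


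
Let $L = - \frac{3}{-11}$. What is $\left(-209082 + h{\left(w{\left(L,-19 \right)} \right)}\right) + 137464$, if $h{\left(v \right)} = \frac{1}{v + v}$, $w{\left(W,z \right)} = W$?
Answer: $- \frac{429697}{6} \approx -71616.0$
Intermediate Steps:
$L = \frac{3}{11}$ ($L = \left(-3\right) \left(- \frac{1}{11}\right) = \frac{3}{11} \approx 0.27273$)
$h{\left(v \right)} = \frac{1}{2 v}$
$\left(-209082 + h{\left(w{\left(L,-19 \right)} \right)}\right) + 137464 = \left(-209082 + \frac{1}{2 \cdot \frac{3}{11}}\right) + 137464 = \left(-209082 + \frac{1}{2} \cdot \frac{11}{3}\right) + 137464 = \left(-209082 + \frac{11}{6}\right) + 137464 = - \frac{1254481}{6} + 137464 = - \frac{429697}{6}$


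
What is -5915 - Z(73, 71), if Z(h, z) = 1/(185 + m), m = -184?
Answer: -5916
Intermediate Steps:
Z(h, z) = 1 (Z(h, z) = 1/(185 - 184) = 1/1 = 1)
-5915 - Z(73, 71) = -5915 - 1*1 = -5915 - 1 = -5916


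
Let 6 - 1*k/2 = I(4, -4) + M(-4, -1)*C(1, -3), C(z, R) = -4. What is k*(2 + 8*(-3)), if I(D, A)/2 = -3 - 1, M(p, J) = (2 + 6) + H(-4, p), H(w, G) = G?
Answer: -1320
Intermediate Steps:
M(p, J) = 8 + p (M(p, J) = (2 + 6) + p = 8 + p)
I(D, A) = -8 (I(D, A) = 2*(-3 - 1) = 2*(-4) = -8)
k = 60 (k = 12 - 2*(-8 + (8 - 4)*(-4)) = 12 - 2*(-8 + 4*(-4)) = 12 - 2*(-8 - 16) = 12 - 2*(-24) = 12 + 48 = 60)
k*(2 + 8*(-3)) = 60*(2 + 8*(-3)) = 60*(2 - 24) = 60*(-22) = -1320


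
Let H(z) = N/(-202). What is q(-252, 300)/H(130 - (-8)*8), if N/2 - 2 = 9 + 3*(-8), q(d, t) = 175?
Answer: 17675/13 ≈ 1359.6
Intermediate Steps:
N = -26 (N = 4 + 2*(9 + 3*(-8)) = 4 + 2*(9 - 24) = 4 + 2*(-15) = 4 - 30 = -26)
H(z) = 13/101 (H(z) = -26/(-202) = -26*(-1/202) = 13/101)
q(-252, 300)/H(130 - (-8)*8) = 175/(13/101) = 175*(101/13) = 17675/13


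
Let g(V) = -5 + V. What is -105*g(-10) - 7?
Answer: 1568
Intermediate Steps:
-105*g(-10) - 7 = -105*(-5 - 10) - 7 = -105*(-15) - 7 = 1575 - 7 = 1568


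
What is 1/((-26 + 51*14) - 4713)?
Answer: -1/4025 ≈ -0.00024845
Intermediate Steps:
1/((-26 + 51*14) - 4713) = 1/((-26 + 714) - 4713) = 1/(688 - 4713) = 1/(-4025) = -1/4025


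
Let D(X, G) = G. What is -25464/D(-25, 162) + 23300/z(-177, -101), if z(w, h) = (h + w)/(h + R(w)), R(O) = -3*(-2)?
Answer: 29292334/3753 ≈ 7805.0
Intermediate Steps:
R(O) = 6
z(w, h) = (h + w)/(6 + h) (z(w, h) = (h + w)/(h + 6) = (h + w)/(6 + h))
-25464/D(-25, 162) + 23300/z(-177, -101) = -25464/162 + 23300/(((-101 - 177)/(6 - 101))) = -25464*1/162 + 23300/((-278/(-95))) = -4244/27 + 23300/((-1/95*(-278))) = -4244/27 + 23300/(278/95) = -4244/27 + 23300*(95/278) = -4244/27 + 1106750/139 = 29292334/3753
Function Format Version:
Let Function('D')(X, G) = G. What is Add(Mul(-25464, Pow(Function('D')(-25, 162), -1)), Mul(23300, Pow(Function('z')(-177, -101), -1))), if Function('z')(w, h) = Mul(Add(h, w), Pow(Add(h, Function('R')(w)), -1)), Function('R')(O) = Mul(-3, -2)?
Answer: Rational(29292334, 3753) ≈ 7805.0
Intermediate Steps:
Function('R')(O) = 6
Function('z')(w, h) = Mul(Pow(Add(6, h), -1), Add(h, w)) (Function('z')(w, h) = Mul(Add(h, w), Pow(Add(h, 6), -1)) = Mul(Add(h, w), Pow(Add(6, h), -1)) = Mul(Pow(Add(6, h), -1), Add(h, w)))
Add(Mul(-25464, Pow(Function('D')(-25, 162), -1)), Mul(23300, Pow(Function('z')(-177, -101), -1))) = Add(Mul(-25464, Pow(162, -1)), Mul(23300, Pow(Mul(Pow(Add(6, -101), -1), Add(-101, -177)), -1))) = Add(Mul(-25464, Rational(1, 162)), Mul(23300, Pow(Mul(Pow(-95, -1), -278), -1))) = Add(Rational(-4244, 27), Mul(23300, Pow(Mul(Rational(-1, 95), -278), -1))) = Add(Rational(-4244, 27), Mul(23300, Pow(Rational(278, 95), -1))) = Add(Rational(-4244, 27), Mul(23300, Rational(95, 278))) = Add(Rational(-4244, 27), Rational(1106750, 139)) = Rational(29292334, 3753)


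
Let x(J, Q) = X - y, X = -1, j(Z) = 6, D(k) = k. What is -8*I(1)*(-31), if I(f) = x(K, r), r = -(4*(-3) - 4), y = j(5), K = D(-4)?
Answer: -1736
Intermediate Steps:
K = -4
y = 6
r = 16 (r = -(-12 - 4) = -1*(-16) = 16)
x(J, Q) = -7 (x(J, Q) = -1 - 1*6 = -1 - 6 = -7)
I(f) = -7
-8*I(1)*(-31) = -(-56)*(-31) = -8*217 = -1736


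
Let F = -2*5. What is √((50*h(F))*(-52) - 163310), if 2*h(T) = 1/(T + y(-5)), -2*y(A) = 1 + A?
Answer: 3*I*√72510/2 ≈ 403.92*I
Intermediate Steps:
y(A) = -½ - A/2 (y(A) = -(1 + A)/2 = -½ - A/2)
F = -10
h(T) = 1/(2*(2 + T)) (h(T) = 1/(2*(T + (-½ - ½*(-5)))) = 1/(2*(T + (-½ + 5/2))) = 1/(2*(T + 2)) = 1/(2*(2 + T)))
√((50*h(F))*(-52) - 163310) = √((50*(1/(2*(2 - 10))))*(-52) - 163310) = √((50*((½)/(-8)))*(-52) - 163310) = √((50*((½)*(-⅛)))*(-52) - 163310) = √((50*(-1/16))*(-52) - 163310) = √(-25/8*(-52) - 163310) = √(325/2 - 163310) = √(-326295/2) = 3*I*√72510/2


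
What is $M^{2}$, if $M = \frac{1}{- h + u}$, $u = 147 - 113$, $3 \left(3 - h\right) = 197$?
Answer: $\frac{9}{84100} \approx 0.00010702$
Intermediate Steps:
$h = - \frac{188}{3}$ ($h = 3 - \frac{197}{3} = - \frac{188}{3} \approx -62.667$)
$u = 34$
$M = \frac{3}{290}$ ($M = \frac{1}{\left(-1\right) \left(- \frac{188}{3}\right) + 34} = \frac{1}{\frac{188}{3} + 34} = \frac{1}{\frac{290}{3}} = \frac{3}{290} \approx 0.010345$)
$M^{2} = \left(\frac{3}{290}\right)^{2} = \frac{9}{84100}$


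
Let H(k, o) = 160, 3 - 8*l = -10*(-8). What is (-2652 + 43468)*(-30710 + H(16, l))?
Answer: -1246928800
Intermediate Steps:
l = -77/8 (l = 3/8 - (-5)*(-8)/4 = 3/8 - 1/8*80 = 3/8 - 10 = -77/8 ≈ -9.6250)
(-2652 + 43468)*(-30710 + H(16, l)) = (-2652 + 43468)*(-30710 + 160) = 40816*(-30550) = -1246928800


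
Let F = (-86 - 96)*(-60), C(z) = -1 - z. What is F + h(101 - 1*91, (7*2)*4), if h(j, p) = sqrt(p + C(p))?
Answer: 10920 + I ≈ 10920.0 + 1.0*I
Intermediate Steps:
h(j, p) = I (h(j, p) = sqrt(p + (-1 - p)) = sqrt(-1) = I)
F = 10920 (F = -182*(-60) = 10920)
F + h(101 - 1*91, (7*2)*4) = 10920 + I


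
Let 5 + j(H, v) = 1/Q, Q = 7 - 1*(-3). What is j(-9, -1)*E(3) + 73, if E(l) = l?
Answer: 583/10 ≈ 58.300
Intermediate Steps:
Q = 10 (Q = 7 + 3 = 10)
j(H, v) = -49/10 (j(H, v) = -5 + 1/10 = -49/10)
j(-9, -1)*E(3) + 73 = -49/10*3 + 73 = -147/10 + 73 = 583/10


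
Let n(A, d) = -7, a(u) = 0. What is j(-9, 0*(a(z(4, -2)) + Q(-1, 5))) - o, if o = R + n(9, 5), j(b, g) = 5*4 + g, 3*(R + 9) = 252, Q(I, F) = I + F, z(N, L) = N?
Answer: -48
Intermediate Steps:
Q(I, F) = F + I
R = 75 (R = -9 + (⅓)*252 = -9 + 84 = 75)
j(b, g) = 20 + g
o = 68 (o = 75 - 7 = 68)
j(-9, 0*(a(z(4, -2)) + Q(-1, 5))) - o = (20 + 0*(0 + (5 - 1))) - 1*68 = (20 + 0*(0 + 4)) - 68 = (20 + 0*4) - 68 = (20 + 0) - 68 = 20 - 68 = -48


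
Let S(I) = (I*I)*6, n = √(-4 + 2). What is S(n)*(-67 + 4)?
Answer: 756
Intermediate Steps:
n = I*√2 (n = √(-2) = I*√2 ≈ 1.4142*I)
S(I) = 6*I² (S(I) = I²*6 = 6*I²)
S(n)*(-67 + 4) = (6*(I*√2)²)*(-67 + 4) = (6*(-2))*(-63) = -12*(-63) = 756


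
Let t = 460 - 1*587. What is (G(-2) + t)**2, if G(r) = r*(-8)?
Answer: 12321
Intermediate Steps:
G(r) = -8*r
t = -127 (t = 460 - 587 = -127)
(G(-2) + t)**2 = (-8*(-2) - 127)**2 = (16 - 127)**2 = (-111)**2 = 12321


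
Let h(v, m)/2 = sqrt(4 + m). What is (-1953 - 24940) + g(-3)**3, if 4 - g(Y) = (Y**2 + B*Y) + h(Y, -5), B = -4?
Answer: -31602 - 1726*I ≈ -31602.0 - 1726.0*I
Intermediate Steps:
h(v, m) = 2*sqrt(4 + m)
g(Y) = 4 - Y**2 - 2*I + 4*Y (g(Y) = 4 - ((Y**2 - 4*Y) + 2*sqrt(4 - 5)) = 4 - ((Y**2 - 4*Y) + 2*sqrt(-1)) = 4 - ((Y**2 - 4*Y) + 2*I) = 4 - (Y**2 - 4*Y + 2*I) = 4 + (-Y**2 - 2*I + 4*Y) = 4 - Y**2 - 2*I + 4*Y)
(-1953 - 24940) + g(-3)**3 = (-1953 - 24940) + (4 - 1*(-3)**2 - 2*I + 4*(-3))**3 = -26893 + (4 - 1*9 - 2*I - 12)**3 = -26893 + (4 - 9 - 2*I - 12)**3 = -26893 + (-17 - 2*I)**3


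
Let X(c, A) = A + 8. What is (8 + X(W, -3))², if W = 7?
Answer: 169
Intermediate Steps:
X(c, A) = 8 + A
(8 + X(W, -3))² = (8 + (8 - 3))² = (8 + 5)² = 13² = 169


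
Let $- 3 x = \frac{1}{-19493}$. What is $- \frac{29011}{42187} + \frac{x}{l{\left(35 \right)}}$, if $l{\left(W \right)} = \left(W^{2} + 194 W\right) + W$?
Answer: $- \frac{13657100823263}{19859781262650} \approx -0.68768$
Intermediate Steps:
$l{\left(W \right)} = W^{2} + 195 W$
$x = \frac{1}{58479}$ ($x = - \frac{1}{3 \left(-19493\right)} = \left(- \frac{1}{3}\right) \left(- \frac{1}{19493}\right) = \frac{1}{58479} \approx 1.71 \cdot 10^{-5}$)
$- \frac{29011}{42187} + \frac{x}{l{\left(35 \right)}} = - \frac{29011}{42187} + \frac{1}{58479 \cdot 35 \left(195 + 35\right)} = \left(-29011\right) \frac{1}{42187} + \frac{1}{58479 \cdot 35 \cdot 230} = - \frac{29011}{42187} + \frac{1}{58479 \cdot 8050} = - \frac{29011}{42187} + \frac{1}{58479} \cdot \frac{1}{8050} = - \frac{29011}{42187} + \frac{1}{470755950} = - \frac{13657100823263}{19859781262650}$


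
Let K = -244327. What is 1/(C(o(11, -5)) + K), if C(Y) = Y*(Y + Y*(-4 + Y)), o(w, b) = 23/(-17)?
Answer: -4913/1200417697 ≈ -4.0927e-6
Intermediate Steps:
o(w, b) = -23/17 (o(w, b) = 23*(-1/17) = -23/17)
1/(C(o(11, -5)) + K) = 1/((-23/17)**2*(-3 - 23/17) - 244327) = 1/((529/289)*(-74/17) - 244327) = 1/(-39146/4913 - 244327) = 1/(-1200417697/4913) = -4913/1200417697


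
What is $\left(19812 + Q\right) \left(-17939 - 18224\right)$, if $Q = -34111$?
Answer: $517094737$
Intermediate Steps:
$\left(19812 + Q\right) \left(-17939 - 18224\right) = \left(19812 - 34111\right) \left(-17939 - 18224\right) = \left(-14299\right) \left(-36163\right) = 517094737$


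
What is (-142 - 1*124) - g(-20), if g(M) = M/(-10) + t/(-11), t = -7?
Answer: -2955/11 ≈ -268.64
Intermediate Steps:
g(M) = 7/11 - M/10 (g(M) = M/(-10) - 7/(-11) = M*(-1/10) - 7*(-1/11) = -M/10 + 7/11 = 7/11 - M/10)
(-142 - 1*124) - g(-20) = (-142 - 1*124) - (7/11 - 1/10*(-20)) = (-142 - 124) - (7/11 + 2) = -266 - 1*29/11 = -266 - 29/11 = -2955/11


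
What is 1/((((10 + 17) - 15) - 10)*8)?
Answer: 1/16 ≈ 0.062500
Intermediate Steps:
1/((((10 + 17) - 15) - 10)*8) = 1/(((27 - 15) - 10)*8) = 1/((12 - 10)*8) = 1/(2*8) = 1/16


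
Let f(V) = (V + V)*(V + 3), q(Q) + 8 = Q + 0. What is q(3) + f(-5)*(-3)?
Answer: -65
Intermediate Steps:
q(Q) = -8 + Q (q(Q) = -8 + (Q + 0) = -8 + Q)
f(V) = 2*V*(3 + V) (f(V) = (2*V)*(3 + V) = 2*V*(3 + V))
q(3) + f(-5)*(-3) = (-8 + 3) + (2*(-5)*(3 - 5))*(-3) = -5 + (2*(-5)*(-2))*(-3) = -5 + 20*(-3) = -5 - 60 = -65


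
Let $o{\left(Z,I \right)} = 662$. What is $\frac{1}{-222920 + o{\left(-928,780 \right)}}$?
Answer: $- \frac{1}{222258} \approx -4.4993 \cdot 10^{-6}$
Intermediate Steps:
$\frac{1}{-222920 + o{\left(-928,780 \right)}} = \frac{1}{-222920 + 662} = \frac{1}{-222258} = - \frac{1}{222258}$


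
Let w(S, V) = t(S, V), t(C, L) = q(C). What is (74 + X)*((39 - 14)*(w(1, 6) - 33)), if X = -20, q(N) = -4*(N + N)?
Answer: -55350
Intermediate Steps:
q(N) = -8*N
t(C, L) = -8*C
w(S, V) = -8*S
(74 + X)*((39 - 14)*(w(1, 6) - 33)) = (74 - 20)*((39 - 14)*(-8*1 - 33)) = 54*(25*(-8 - 33)) = 54*(25*(-41)) = 54*(-1025) = -55350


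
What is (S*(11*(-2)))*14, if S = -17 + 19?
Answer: -616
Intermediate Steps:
S = 2
(S*(11*(-2)))*14 = (2*(11*(-2)))*14 = (2*(-22))*14 = -44*14 = -616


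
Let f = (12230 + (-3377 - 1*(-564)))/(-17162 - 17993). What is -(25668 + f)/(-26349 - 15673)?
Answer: 902349123/1477283410 ≈ 0.61082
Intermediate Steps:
f = -9417/35155 (f = (12230 + (-3377 + 564))/(-35155) = (12230 - 2813)*(-1/35155) = 9417*(-1/35155) = -9417/35155 ≈ -0.26787)
-(25668 + f)/(-26349 - 15673) = -(25668 - 9417/35155)/(-26349 - 15673) = -902349123/(35155*(-42022)) = -902349123*(-1)/(35155*42022) = -1*(-902349123/1477283410) = 902349123/1477283410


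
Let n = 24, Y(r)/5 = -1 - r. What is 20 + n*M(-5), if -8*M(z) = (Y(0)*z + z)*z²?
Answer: -1480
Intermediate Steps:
Y(r) = -5 - 5*r (Y(r) = 5*(-1 - r) = -5 - 5*r)
M(z) = z³/2 (M(z) = -((-5 - 5*0)*z + z)*z²/8 = -((-5 + 0)*z + z)*z²/8 = -(-5*z + z)*z²/8 = -(-4*z)*z²/8 = -(-1)*z³/2 = z³/2)
20 + n*M(-5) = 20 + 24*((½)*(-5)³) = 20 + 24*((½)*(-125)) = 20 + 24*(-125/2) = 20 - 1500 = -1480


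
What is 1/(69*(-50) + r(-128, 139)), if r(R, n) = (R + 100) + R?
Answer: -1/3606 ≈ -0.00027732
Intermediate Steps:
r(R, n) = 100 + 2*R (r(R, n) = (100 + R) + R = 100 + 2*R)
1/(69*(-50) + r(-128, 139)) = 1/(69*(-50) + (100 + 2*(-128))) = 1/(-3450 + (100 - 256)) = 1/(-3450 - 156) = 1/(-3606) = -1/3606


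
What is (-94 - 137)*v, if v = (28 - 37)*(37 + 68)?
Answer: 218295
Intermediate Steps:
v = -945 (v = -9*105 = -945)
(-94 - 137)*v = (-94 - 137)*(-945) = -231*(-945) = 218295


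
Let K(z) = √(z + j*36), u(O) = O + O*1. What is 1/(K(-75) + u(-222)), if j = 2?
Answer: -148/65713 - I*√3/197139 ≈ -0.0022522 - 8.7859e-6*I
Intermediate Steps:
u(O) = 2*O (u(O) = O + O = 2*O)
K(z) = √(72 + z) (K(z) = √(z + 2*36) = √(z + 72) = √(72 + z))
1/(K(-75) + u(-222)) = 1/(√(72 - 75) + 2*(-222)) = 1/(√(-3) - 444) = 1/(I*√3 - 444) = 1/(-444 + I*√3)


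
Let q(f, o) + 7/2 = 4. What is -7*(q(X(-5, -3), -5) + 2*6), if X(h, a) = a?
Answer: -175/2 ≈ -87.500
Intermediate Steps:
q(f, o) = ½ (q(f, o) = -7/2 + 4 = ½)
-7*(q(X(-5, -3), -5) + 2*6) = -7*(½ + 2*6) = -7*(½ + 12) = -7*25/2 = -175/2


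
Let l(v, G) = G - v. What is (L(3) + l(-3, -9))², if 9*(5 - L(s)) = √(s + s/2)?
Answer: (6 + √2)²/36 ≈ 1.5270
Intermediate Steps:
L(s) = 5 - √6*√s/18 (L(s) = 5 - √(s + s/2)/9 = 5 - √6*√s/2/9 = 5 - √6*√s/18)
(L(3) + l(-3, -9))² = ((5 - √6*√3/18) + (-9 - 1*(-3)))² = ((5 - √2/6) + (-9 + 3))² = ((5 - √2/6) - 6)² = (-1 - √2/6)²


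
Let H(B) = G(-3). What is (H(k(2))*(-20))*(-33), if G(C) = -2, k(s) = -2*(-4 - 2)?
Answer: -1320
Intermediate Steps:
k(s) = 12 (k(s) = -2*(-6) = 12)
H(B) = -2
(H(k(2))*(-20))*(-33) = -2*(-20)*(-33) = 40*(-33) = -1320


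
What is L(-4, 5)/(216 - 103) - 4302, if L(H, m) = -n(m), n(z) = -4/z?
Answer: -2430626/565 ≈ -4302.0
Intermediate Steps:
L(H, m) = 4/m (L(H, m) = -(-4)/m = 4/m)
L(-4, 5)/(216 - 103) - 4302 = (4/5)/(216 - 103) - 4302 = (4*(⅕))/113 - 4302 = (⅘)*(1/113) - 4302 = 4/565 - 4302 = -2430626/565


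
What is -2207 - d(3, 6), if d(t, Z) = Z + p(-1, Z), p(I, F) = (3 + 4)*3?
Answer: -2234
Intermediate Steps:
p(I, F) = 21 (p(I, F) = 7*3 = 21)
d(t, Z) = 21 + Z (d(t, Z) = Z + 21 = 21 + Z)
-2207 - d(3, 6) = -2207 - (21 + 6) = -2207 - 1*27 = -2207 - 27 = -2234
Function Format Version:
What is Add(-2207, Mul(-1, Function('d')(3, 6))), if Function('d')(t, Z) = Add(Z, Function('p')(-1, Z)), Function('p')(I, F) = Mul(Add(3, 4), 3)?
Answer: -2234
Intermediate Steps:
Function('p')(I, F) = 21 (Function('p')(I, F) = Mul(7, 3) = 21)
Function('d')(t, Z) = Add(21, Z) (Function('d')(t, Z) = Add(Z, 21) = Add(21, Z))
Add(-2207, Mul(-1, Function('d')(3, 6))) = Add(-2207, Mul(-1, Add(21, 6))) = Add(-2207, Mul(-1, 27)) = Add(-2207, -27) = -2234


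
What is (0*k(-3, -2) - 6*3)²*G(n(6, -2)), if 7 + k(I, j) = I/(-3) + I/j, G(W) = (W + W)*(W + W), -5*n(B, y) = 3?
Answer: 11664/25 ≈ 466.56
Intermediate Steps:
n(B, y) = -⅗ (n(B, y) = -⅕*3 = -⅗)
G(W) = 4*W² (G(W) = (2*W)*(2*W) = 4*W²)
k(I, j) = -7 - I/3 + I/j (k(I, j) = -7 + (I/(-3) + I/j) = -7 + (I*(-⅓) + I/j) = -7 + (-I/3 + I/j) = -7 - I/3 + I/j)
(0*k(-3, -2) - 6*3)²*G(n(6, -2)) = (0*(-7 - ⅓*(-3) - 3/(-2)) - 6*3)²*(4*(-⅗)²) = (0*(-7 + 1 - 3*(-½)) - 18)²*(4*(9/25)) = (0*(-7 + 1 + 3/2) - 18)²*(36/25) = (0*(-9/2) - 18)²*(36/25) = (0 - 18)²*(36/25) = (-18)²*(36/25) = 324*(36/25) = 11664/25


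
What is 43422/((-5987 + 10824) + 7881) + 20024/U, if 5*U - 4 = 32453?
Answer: 1341337007/206394063 ≈ 6.4989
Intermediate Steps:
U = 32457/5 (U = ⅘ + (⅕)*32453 = ⅘ + 32453/5 = 32457/5 ≈ 6491.4)
43422/((-5987 + 10824) + 7881) + 20024/U = 43422/((-5987 + 10824) + 7881) + 20024/(32457/5) = 43422/(4837 + 7881) + 20024*(5/32457) = 43422/12718 + 100120/32457 = 43422*(1/12718) + 100120/32457 = 21711/6359 + 100120/32457 = 1341337007/206394063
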